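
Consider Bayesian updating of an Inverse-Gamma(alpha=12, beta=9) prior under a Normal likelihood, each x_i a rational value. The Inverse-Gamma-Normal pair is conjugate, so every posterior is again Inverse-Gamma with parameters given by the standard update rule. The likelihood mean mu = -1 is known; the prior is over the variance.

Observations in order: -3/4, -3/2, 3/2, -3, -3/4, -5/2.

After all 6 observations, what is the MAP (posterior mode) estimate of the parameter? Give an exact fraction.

obs 1: x=-3/4 → posterior Inverse-Gamma(25/2, 289/32)
obs 2: x=-3/2 → posterior Inverse-Gamma(13, 293/32)
obs 3: x=3/2 → posterior Inverse-Gamma(27/2, 393/32)
obs 4: x=-3 → posterior Inverse-Gamma(14, 457/32)
obs 5: x=-3/4 → posterior Inverse-Gamma(29/2, 229/16)
obs 6: x=-5/2 → posterior Inverse-Gamma(15, 247/16)

247/256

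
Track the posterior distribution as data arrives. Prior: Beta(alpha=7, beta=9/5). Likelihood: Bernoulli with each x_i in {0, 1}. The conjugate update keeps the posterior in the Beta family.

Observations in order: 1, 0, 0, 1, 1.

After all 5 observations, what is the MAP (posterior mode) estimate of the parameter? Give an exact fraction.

45/59

obs 1: x=1 → posterior Beta(8, 9/5)
obs 2: x=0 → posterior Beta(8, 14/5)
obs 3: x=0 → posterior Beta(8, 19/5)
obs 4: x=1 → posterior Beta(9, 19/5)
obs 5: x=1 → posterior Beta(10, 19/5)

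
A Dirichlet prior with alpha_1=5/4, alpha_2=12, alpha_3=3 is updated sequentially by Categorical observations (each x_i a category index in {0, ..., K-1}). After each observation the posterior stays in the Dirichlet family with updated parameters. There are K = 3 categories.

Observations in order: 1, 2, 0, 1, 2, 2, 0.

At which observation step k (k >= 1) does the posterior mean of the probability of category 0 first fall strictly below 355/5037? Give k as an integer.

k = 2

obs 1: x=1 → posterior Dirichlet(5/4, 13, 3)
obs 2: x=2 → posterior Dirichlet(5/4, 13, 4)
obs 3: x=0 → posterior Dirichlet(9/4, 13, 4)
obs 4: x=1 → posterior Dirichlet(9/4, 14, 4)
obs 5: x=2 → posterior Dirichlet(9/4, 14, 5)
obs 6: x=2 → posterior Dirichlet(9/4, 14, 6)
obs 7: x=0 → posterior Dirichlet(13/4, 14, 6)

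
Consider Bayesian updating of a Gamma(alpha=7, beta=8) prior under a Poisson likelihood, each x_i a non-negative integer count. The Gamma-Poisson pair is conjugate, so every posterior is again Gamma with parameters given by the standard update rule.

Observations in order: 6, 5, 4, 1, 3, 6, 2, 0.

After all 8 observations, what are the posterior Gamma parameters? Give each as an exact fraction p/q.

obs 1: x=6 → posterior Gamma(13, 9)
obs 2: x=5 → posterior Gamma(18, 10)
obs 3: x=4 → posterior Gamma(22, 11)
obs 4: x=1 → posterior Gamma(23, 12)
obs 5: x=3 → posterior Gamma(26, 13)
obs 6: x=6 → posterior Gamma(32, 14)
obs 7: x=2 → posterior Gamma(34, 15)
obs 8: x=0 → posterior Gamma(34, 16)

alpha=34, beta=16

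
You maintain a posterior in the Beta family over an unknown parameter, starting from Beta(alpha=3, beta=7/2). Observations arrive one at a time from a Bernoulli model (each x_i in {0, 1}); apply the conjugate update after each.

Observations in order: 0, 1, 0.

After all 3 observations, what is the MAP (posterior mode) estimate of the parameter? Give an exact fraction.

obs 1: x=0 → posterior Beta(3, 9/2)
obs 2: x=1 → posterior Beta(4, 9/2)
obs 3: x=0 → posterior Beta(4, 11/2)

2/5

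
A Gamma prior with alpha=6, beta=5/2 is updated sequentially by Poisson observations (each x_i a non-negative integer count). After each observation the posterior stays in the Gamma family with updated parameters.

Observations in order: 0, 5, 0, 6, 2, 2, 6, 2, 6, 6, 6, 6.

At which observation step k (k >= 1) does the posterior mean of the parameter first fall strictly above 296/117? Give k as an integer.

obs 1: x=0 → posterior Gamma(6, 7/2)
obs 2: x=5 → posterior Gamma(11, 9/2)
obs 3: x=0 → posterior Gamma(11, 11/2)
obs 4: x=6 → posterior Gamma(17, 13/2)
obs 5: x=2 → posterior Gamma(19, 15/2)
obs 6: x=2 → posterior Gamma(21, 17/2)
obs 7: x=6 → posterior Gamma(27, 19/2)
obs 8: x=2 → posterior Gamma(29, 21/2)
obs 9: x=6 → posterior Gamma(35, 23/2)
obs 10: x=6 → posterior Gamma(41, 25/2)
obs 11: x=6 → posterior Gamma(47, 27/2)
obs 12: x=6 → posterior Gamma(53, 29/2)

k = 4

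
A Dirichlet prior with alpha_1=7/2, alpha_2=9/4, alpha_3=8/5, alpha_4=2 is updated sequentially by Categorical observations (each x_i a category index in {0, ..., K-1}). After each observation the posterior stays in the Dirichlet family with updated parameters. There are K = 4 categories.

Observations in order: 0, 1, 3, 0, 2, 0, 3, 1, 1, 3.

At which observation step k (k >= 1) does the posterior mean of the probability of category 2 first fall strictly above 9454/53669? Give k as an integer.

k = 5

obs 1: x=0 → posterior Dirichlet(9/2, 9/4, 8/5, 2)
obs 2: x=1 → posterior Dirichlet(9/2, 13/4, 8/5, 2)
obs 3: x=3 → posterior Dirichlet(9/2, 13/4, 8/5, 3)
obs 4: x=0 → posterior Dirichlet(11/2, 13/4, 8/5, 3)
obs 5: x=2 → posterior Dirichlet(11/2, 13/4, 13/5, 3)
obs 6: x=0 → posterior Dirichlet(13/2, 13/4, 13/5, 3)
obs 7: x=3 → posterior Dirichlet(13/2, 13/4, 13/5, 4)
obs 8: x=1 → posterior Dirichlet(13/2, 17/4, 13/5, 4)
obs 9: x=1 → posterior Dirichlet(13/2, 21/4, 13/5, 4)
obs 10: x=3 → posterior Dirichlet(13/2, 21/4, 13/5, 5)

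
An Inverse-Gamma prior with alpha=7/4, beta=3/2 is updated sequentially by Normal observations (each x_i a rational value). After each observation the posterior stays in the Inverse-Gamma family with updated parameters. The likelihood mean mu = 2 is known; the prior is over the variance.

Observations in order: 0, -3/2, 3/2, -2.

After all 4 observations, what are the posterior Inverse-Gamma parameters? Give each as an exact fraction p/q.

alpha=15/4, beta=71/4

obs 1: x=0 → posterior Inverse-Gamma(9/4, 7/2)
obs 2: x=-3/2 → posterior Inverse-Gamma(11/4, 77/8)
obs 3: x=3/2 → posterior Inverse-Gamma(13/4, 39/4)
obs 4: x=-2 → posterior Inverse-Gamma(15/4, 71/4)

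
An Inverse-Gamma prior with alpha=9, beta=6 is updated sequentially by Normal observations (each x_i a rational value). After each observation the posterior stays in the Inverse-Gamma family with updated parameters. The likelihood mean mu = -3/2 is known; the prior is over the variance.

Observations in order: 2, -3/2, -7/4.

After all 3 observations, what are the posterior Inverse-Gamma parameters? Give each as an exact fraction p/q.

alpha=21/2, beta=389/32

obs 1: x=2 → posterior Inverse-Gamma(19/2, 97/8)
obs 2: x=-3/2 → posterior Inverse-Gamma(10, 97/8)
obs 3: x=-7/4 → posterior Inverse-Gamma(21/2, 389/32)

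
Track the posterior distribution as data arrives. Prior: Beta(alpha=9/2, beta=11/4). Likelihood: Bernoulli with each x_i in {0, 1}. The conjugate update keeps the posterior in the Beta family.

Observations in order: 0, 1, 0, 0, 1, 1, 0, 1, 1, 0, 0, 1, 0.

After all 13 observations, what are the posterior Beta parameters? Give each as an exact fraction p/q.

obs 1: x=0 → posterior Beta(9/2, 15/4)
obs 2: x=1 → posterior Beta(11/2, 15/4)
obs 3: x=0 → posterior Beta(11/2, 19/4)
obs 4: x=0 → posterior Beta(11/2, 23/4)
obs 5: x=1 → posterior Beta(13/2, 23/4)
obs 6: x=1 → posterior Beta(15/2, 23/4)
obs 7: x=0 → posterior Beta(15/2, 27/4)
obs 8: x=1 → posterior Beta(17/2, 27/4)
obs 9: x=1 → posterior Beta(19/2, 27/4)
obs 10: x=0 → posterior Beta(19/2, 31/4)
obs 11: x=0 → posterior Beta(19/2, 35/4)
obs 12: x=1 → posterior Beta(21/2, 35/4)
obs 13: x=0 → posterior Beta(21/2, 39/4)

alpha=21/2, beta=39/4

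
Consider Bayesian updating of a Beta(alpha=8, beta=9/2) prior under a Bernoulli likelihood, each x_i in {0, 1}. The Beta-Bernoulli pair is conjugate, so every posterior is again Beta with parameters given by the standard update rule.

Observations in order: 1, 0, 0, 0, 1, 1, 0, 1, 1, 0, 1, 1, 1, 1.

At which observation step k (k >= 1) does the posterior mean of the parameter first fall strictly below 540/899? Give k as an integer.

k = 3

obs 1: x=1 → posterior Beta(9, 9/2)
obs 2: x=0 → posterior Beta(9, 11/2)
obs 3: x=0 → posterior Beta(9, 13/2)
obs 4: x=0 → posterior Beta(9, 15/2)
obs 5: x=1 → posterior Beta(10, 15/2)
obs 6: x=1 → posterior Beta(11, 15/2)
obs 7: x=0 → posterior Beta(11, 17/2)
obs 8: x=1 → posterior Beta(12, 17/2)
obs 9: x=1 → posterior Beta(13, 17/2)
obs 10: x=0 → posterior Beta(13, 19/2)
obs 11: x=1 → posterior Beta(14, 19/2)
obs 12: x=1 → posterior Beta(15, 19/2)
obs 13: x=1 → posterior Beta(16, 19/2)
obs 14: x=1 → posterior Beta(17, 19/2)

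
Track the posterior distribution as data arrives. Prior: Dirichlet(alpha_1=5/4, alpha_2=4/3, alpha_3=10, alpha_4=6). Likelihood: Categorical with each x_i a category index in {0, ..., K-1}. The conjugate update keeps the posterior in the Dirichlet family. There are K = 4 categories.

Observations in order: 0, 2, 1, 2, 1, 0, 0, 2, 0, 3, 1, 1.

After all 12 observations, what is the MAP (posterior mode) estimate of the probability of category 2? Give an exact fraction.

144/319

obs 1: x=0 → posterior Dirichlet(9/4, 4/3, 10, 6)
obs 2: x=2 → posterior Dirichlet(9/4, 4/3, 11, 6)
obs 3: x=1 → posterior Dirichlet(9/4, 7/3, 11, 6)
obs 4: x=2 → posterior Dirichlet(9/4, 7/3, 12, 6)
obs 5: x=1 → posterior Dirichlet(9/4, 10/3, 12, 6)
obs 6: x=0 → posterior Dirichlet(13/4, 10/3, 12, 6)
obs 7: x=0 → posterior Dirichlet(17/4, 10/3, 12, 6)
obs 8: x=2 → posterior Dirichlet(17/4, 10/3, 13, 6)
obs 9: x=0 → posterior Dirichlet(21/4, 10/3, 13, 6)
obs 10: x=3 → posterior Dirichlet(21/4, 10/3, 13, 7)
obs 11: x=1 → posterior Dirichlet(21/4, 13/3, 13, 7)
obs 12: x=1 → posterior Dirichlet(21/4, 16/3, 13, 7)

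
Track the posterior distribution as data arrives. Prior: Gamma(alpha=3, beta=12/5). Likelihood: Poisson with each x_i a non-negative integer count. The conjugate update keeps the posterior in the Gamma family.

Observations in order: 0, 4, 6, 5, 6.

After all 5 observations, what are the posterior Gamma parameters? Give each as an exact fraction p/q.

obs 1: x=0 → posterior Gamma(3, 17/5)
obs 2: x=4 → posterior Gamma(7, 22/5)
obs 3: x=6 → posterior Gamma(13, 27/5)
obs 4: x=5 → posterior Gamma(18, 32/5)
obs 5: x=6 → posterior Gamma(24, 37/5)

alpha=24, beta=37/5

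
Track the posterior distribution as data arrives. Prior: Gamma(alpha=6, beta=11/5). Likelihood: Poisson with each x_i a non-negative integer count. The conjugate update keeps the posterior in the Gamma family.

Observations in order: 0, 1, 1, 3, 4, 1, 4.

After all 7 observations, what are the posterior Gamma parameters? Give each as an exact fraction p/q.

obs 1: x=0 → posterior Gamma(6, 16/5)
obs 2: x=1 → posterior Gamma(7, 21/5)
obs 3: x=1 → posterior Gamma(8, 26/5)
obs 4: x=3 → posterior Gamma(11, 31/5)
obs 5: x=4 → posterior Gamma(15, 36/5)
obs 6: x=1 → posterior Gamma(16, 41/5)
obs 7: x=4 → posterior Gamma(20, 46/5)

alpha=20, beta=46/5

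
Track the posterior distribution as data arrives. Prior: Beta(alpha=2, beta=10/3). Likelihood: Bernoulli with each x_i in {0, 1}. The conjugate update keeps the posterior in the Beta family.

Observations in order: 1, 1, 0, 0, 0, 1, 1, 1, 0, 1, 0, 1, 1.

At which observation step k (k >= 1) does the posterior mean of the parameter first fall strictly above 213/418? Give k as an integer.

k = 2

obs 1: x=1 → posterior Beta(3, 10/3)
obs 2: x=1 → posterior Beta(4, 10/3)
obs 3: x=0 → posterior Beta(4, 13/3)
obs 4: x=0 → posterior Beta(4, 16/3)
obs 5: x=0 → posterior Beta(4, 19/3)
obs 6: x=1 → posterior Beta(5, 19/3)
obs 7: x=1 → posterior Beta(6, 19/3)
obs 8: x=1 → posterior Beta(7, 19/3)
obs 9: x=0 → posterior Beta(7, 22/3)
obs 10: x=1 → posterior Beta(8, 22/3)
obs 11: x=0 → posterior Beta(8, 25/3)
obs 12: x=1 → posterior Beta(9, 25/3)
obs 13: x=1 → posterior Beta(10, 25/3)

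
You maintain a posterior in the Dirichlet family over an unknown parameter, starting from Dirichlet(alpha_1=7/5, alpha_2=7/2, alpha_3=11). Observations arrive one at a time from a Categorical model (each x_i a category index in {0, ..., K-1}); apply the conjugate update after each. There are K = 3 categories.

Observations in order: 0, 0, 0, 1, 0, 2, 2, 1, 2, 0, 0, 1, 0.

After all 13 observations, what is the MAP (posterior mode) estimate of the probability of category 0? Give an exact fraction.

2/7

obs 1: x=0 → posterior Dirichlet(12/5, 7/2, 11)
obs 2: x=0 → posterior Dirichlet(17/5, 7/2, 11)
obs 3: x=0 → posterior Dirichlet(22/5, 7/2, 11)
obs 4: x=1 → posterior Dirichlet(22/5, 9/2, 11)
obs 5: x=0 → posterior Dirichlet(27/5, 9/2, 11)
obs 6: x=2 → posterior Dirichlet(27/5, 9/2, 12)
obs 7: x=2 → posterior Dirichlet(27/5, 9/2, 13)
obs 8: x=1 → posterior Dirichlet(27/5, 11/2, 13)
obs 9: x=2 → posterior Dirichlet(27/5, 11/2, 14)
obs 10: x=0 → posterior Dirichlet(32/5, 11/2, 14)
obs 11: x=0 → posterior Dirichlet(37/5, 11/2, 14)
obs 12: x=1 → posterior Dirichlet(37/5, 13/2, 14)
obs 13: x=0 → posterior Dirichlet(42/5, 13/2, 14)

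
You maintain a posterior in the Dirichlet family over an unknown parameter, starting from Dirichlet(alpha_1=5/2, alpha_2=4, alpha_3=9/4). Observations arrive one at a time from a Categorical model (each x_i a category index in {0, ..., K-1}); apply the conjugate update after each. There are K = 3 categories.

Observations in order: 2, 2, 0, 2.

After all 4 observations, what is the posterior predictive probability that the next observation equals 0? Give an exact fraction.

14/51

obs 1: x=2 → posterior Dirichlet(5/2, 4, 13/4)
obs 2: x=2 → posterior Dirichlet(5/2, 4, 17/4)
obs 3: x=0 → posterior Dirichlet(7/2, 4, 17/4)
obs 4: x=2 → posterior Dirichlet(7/2, 4, 21/4)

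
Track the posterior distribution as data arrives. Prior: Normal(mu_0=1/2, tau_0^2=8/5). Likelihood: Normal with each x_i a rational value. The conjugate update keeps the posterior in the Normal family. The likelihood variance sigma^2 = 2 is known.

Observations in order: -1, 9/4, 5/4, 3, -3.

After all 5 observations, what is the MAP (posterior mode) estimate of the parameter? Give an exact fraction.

1/2

obs 1: x=-1 → posterior Normal(-1/6, 8/9)
obs 2: x=9/4 → posterior Normal(15/26, 8/13)
obs 3: x=5/4 → posterior Normal(25/34, 8/17)
obs 4: x=3 → posterior Normal(7/6, 8/21)
obs 5: x=-3 → posterior Normal(1/2, 8/25)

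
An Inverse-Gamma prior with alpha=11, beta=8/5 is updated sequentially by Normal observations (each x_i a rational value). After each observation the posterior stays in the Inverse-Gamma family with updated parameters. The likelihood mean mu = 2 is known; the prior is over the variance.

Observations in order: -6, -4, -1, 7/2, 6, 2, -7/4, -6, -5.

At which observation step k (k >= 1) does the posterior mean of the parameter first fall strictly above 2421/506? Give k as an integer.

obs 1: x=-6 → posterior Inverse-Gamma(23/2, 168/5)
obs 2: x=-4 → posterior Inverse-Gamma(12, 258/5)
obs 3: x=-1 → posterior Inverse-Gamma(25/2, 561/10)
obs 4: x=7/2 → posterior Inverse-Gamma(13, 2289/40)
obs 5: x=6 → posterior Inverse-Gamma(27/2, 2609/40)
obs 6: x=2 → posterior Inverse-Gamma(14, 2609/40)
obs 7: x=-7/4 → posterior Inverse-Gamma(29/2, 11561/160)
obs 8: x=-6 → posterior Inverse-Gamma(15, 16681/160)
obs 9: x=-5 → posterior Inverse-Gamma(31/2, 20601/160)

k = 3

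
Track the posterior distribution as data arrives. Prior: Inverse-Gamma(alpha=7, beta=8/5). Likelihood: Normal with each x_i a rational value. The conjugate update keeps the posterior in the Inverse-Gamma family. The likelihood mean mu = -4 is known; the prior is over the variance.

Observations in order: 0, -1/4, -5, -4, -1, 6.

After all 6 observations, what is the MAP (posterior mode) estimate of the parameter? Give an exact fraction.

11461/1760

obs 1: x=0 → posterior Inverse-Gamma(15/2, 48/5)
obs 2: x=-1/4 → posterior Inverse-Gamma(8, 2661/160)
obs 3: x=-5 → posterior Inverse-Gamma(17/2, 2741/160)
obs 4: x=-4 → posterior Inverse-Gamma(9, 2741/160)
obs 5: x=-1 → posterior Inverse-Gamma(19/2, 3461/160)
obs 6: x=6 → posterior Inverse-Gamma(10, 11461/160)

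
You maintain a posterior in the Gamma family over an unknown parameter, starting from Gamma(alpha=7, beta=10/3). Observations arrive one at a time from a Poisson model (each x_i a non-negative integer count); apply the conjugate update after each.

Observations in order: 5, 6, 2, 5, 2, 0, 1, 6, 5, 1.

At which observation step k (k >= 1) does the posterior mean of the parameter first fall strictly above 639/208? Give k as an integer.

k = 2

obs 1: x=5 → posterior Gamma(12, 13/3)
obs 2: x=6 → posterior Gamma(18, 16/3)
obs 3: x=2 → posterior Gamma(20, 19/3)
obs 4: x=5 → posterior Gamma(25, 22/3)
obs 5: x=2 → posterior Gamma(27, 25/3)
obs 6: x=0 → posterior Gamma(27, 28/3)
obs 7: x=1 → posterior Gamma(28, 31/3)
obs 8: x=6 → posterior Gamma(34, 34/3)
obs 9: x=5 → posterior Gamma(39, 37/3)
obs 10: x=1 → posterior Gamma(40, 40/3)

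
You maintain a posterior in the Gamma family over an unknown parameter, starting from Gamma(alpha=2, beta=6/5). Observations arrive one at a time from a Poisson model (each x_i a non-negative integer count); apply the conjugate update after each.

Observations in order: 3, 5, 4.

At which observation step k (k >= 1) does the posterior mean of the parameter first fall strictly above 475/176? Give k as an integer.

obs 1: x=3 → posterior Gamma(5, 11/5)
obs 2: x=5 → posterior Gamma(10, 16/5)
obs 3: x=4 → posterior Gamma(14, 21/5)

k = 2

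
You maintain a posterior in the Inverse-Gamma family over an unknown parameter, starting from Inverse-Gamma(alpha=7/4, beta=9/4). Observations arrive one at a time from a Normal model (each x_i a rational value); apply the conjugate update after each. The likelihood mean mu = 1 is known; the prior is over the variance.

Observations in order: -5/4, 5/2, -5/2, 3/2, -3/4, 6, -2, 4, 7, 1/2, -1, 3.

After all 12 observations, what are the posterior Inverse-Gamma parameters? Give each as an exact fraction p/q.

alpha=31/4, beta=917/16

obs 1: x=-5/4 → posterior Inverse-Gamma(9/4, 153/32)
obs 2: x=5/2 → posterior Inverse-Gamma(11/4, 189/32)
obs 3: x=-5/2 → posterior Inverse-Gamma(13/4, 385/32)
obs 4: x=3/2 → posterior Inverse-Gamma(15/4, 389/32)
obs 5: x=-3/4 → posterior Inverse-Gamma(17/4, 219/16)
obs 6: x=6 → posterior Inverse-Gamma(19/4, 419/16)
obs 7: x=-2 → posterior Inverse-Gamma(21/4, 491/16)
obs 8: x=4 → posterior Inverse-Gamma(23/4, 563/16)
obs 9: x=7 → posterior Inverse-Gamma(25/4, 851/16)
obs 10: x=1/2 → posterior Inverse-Gamma(27/4, 853/16)
obs 11: x=-1 → posterior Inverse-Gamma(29/4, 885/16)
obs 12: x=3 → posterior Inverse-Gamma(31/4, 917/16)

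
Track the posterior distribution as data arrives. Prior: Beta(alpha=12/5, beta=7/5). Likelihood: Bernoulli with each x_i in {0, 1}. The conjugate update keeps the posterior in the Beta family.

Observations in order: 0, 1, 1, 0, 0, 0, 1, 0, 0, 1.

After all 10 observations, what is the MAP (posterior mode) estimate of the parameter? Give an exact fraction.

obs 1: x=0 → posterior Beta(12/5, 12/5)
obs 2: x=1 → posterior Beta(17/5, 12/5)
obs 3: x=1 → posterior Beta(22/5, 12/5)
obs 4: x=0 → posterior Beta(22/5, 17/5)
obs 5: x=0 → posterior Beta(22/5, 22/5)
obs 6: x=0 → posterior Beta(22/5, 27/5)
obs 7: x=1 → posterior Beta(27/5, 27/5)
obs 8: x=0 → posterior Beta(27/5, 32/5)
obs 9: x=0 → posterior Beta(27/5, 37/5)
obs 10: x=1 → posterior Beta(32/5, 37/5)

27/59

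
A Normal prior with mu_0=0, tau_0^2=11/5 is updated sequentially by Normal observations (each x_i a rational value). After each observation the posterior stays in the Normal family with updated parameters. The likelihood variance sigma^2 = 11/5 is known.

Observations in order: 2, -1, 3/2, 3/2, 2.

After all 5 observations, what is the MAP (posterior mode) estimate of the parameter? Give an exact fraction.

obs 1: x=2 → posterior Normal(1, 11/10)
obs 2: x=-1 → posterior Normal(1/3, 11/15)
obs 3: x=3/2 → posterior Normal(5/8, 11/20)
obs 4: x=3/2 → posterior Normal(4/5, 11/25)
obs 5: x=2 → posterior Normal(1, 11/30)

1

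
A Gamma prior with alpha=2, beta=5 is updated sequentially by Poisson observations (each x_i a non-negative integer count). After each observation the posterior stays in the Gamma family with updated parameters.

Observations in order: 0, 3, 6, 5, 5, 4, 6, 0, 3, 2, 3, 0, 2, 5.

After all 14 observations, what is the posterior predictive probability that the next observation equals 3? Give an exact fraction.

71860682527175487720338282356104575641268126138152028706700561/351843720888320000000000000000000000000000000000000000000000000

obs 1: x=0 → posterior Gamma(2, 6)
obs 2: x=3 → posterior Gamma(5, 7)
obs 3: x=6 → posterior Gamma(11, 8)
obs 4: x=5 → posterior Gamma(16, 9)
obs 5: x=5 → posterior Gamma(21, 10)
obs 6: x=4 → posterior Gamma(25, 11)
obs 7: x=6 → posterior Gamma(31, 12)
obs 8: x=0 → posterior Gamma(31, 13)
obs 9: x=3 → posterior Gamma(34, 14)
obs 10: x=2 → posterior Gamma(36, 15)
obs 11: x=3 → posterior Gamma(39, 16)
obs 12: x=0 → posterior Gamma(39, 17)
obs 13: x=2 → posterior Gamma(41, 18)
obs 14: x=5 → posterior Gamma(46, 19)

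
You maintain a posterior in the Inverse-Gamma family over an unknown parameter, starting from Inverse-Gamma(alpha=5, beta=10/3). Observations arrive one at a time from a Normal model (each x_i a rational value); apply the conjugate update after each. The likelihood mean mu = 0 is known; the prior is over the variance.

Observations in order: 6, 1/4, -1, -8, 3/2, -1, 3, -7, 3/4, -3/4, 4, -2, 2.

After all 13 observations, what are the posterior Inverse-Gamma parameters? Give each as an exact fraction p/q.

alpha=23/2, beta=9317/96

obs 1: x=6 → posterior Inverse-Gamma(11/2, 64/3)
obs 2: x=1/4 → posterior Inverse-Gamma(6, 2051/96)
obs 3: x=-1 → posterior Inverse-Gamma(13/2, 2099/96)
obs 4: x=-8 → posterior Inverse-Gamma(7, 5171/96)
obs 5: x=3/2 → posterior Inverse-Gamma(15/2, 5279/96)
obs 6: x=-1 → posterior Inverse-Gamma(8, 5327/96)
obs 7: x=3 → posterior Inverse-Gamma(17/2, 5759/96)
obs 8: x=-7 → posterior Inverse-Gamma(9, 8111/96)
obs 9: x=3/4 → posterior Inverse-Gamma(19/2, 4069/48)
obs 10: x=-3/4 → posterior Inverse-Gamma(10, 8165/96)
obs 11: x=4 → posterior Inverse-Gamma(21/2, 8933/96)
obs 12: x=-2 → posterior Inverse-Gamma(11, 9125/96)
obs 13: x=2 → posterior Inverse-Gamma(23/2, 9317/96)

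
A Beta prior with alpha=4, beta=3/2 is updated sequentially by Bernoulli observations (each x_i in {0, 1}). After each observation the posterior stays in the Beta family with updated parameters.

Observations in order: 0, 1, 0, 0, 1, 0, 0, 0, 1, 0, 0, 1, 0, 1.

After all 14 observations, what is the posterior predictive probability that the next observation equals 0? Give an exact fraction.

7/13

obs 1: x=0 → posterior Beta(4, 5/2)
obs 2: x=1 → posterior Beta(5, 5/2)
obs 3: x=0 → posterior Beta(5, 7/2)
obs 4: x=0 → posterior Beta(5, 9/2)
obs 5: x=1 → posterior Beta(6, 9/2)
obs 6: x=0 → posterior Beta(6, 11/2)
obs 7: x=0 → posterior Beta(6, 13/2)
obs 8: x=0 → posterior Beta(6, 15/2)
obs 9: x=1 → posterior Beta(7, 15/2)
obs 10: x=0 → posterior Beta(7, 17/2)
obs 11: x=0 → posterior Beta(7, 19/2)
obs 12: x=1 → posterior Beta(8, 19/2)
obs 13: x=0 → posterior Beta(8, 21/2)
obs 14: x=1 → posterior Beta(9, 21/2)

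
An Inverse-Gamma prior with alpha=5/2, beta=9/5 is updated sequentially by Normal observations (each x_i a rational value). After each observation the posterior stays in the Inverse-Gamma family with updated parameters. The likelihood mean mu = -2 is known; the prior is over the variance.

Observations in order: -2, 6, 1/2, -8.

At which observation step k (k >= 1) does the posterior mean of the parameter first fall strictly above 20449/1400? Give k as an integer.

obs 1: x=-2 → posterior Inverse-Gamma(3, 9/5)
obs 2: x=6 → posterior Inverse-Gamma(7/2, 169/5)
obs 3: x=1/2 → posterior Inverse-Gamma(4, 1477/40)
obs 4: x=-8 → posterior Inverse-Gamma(9/2, 2197/40)

k = 4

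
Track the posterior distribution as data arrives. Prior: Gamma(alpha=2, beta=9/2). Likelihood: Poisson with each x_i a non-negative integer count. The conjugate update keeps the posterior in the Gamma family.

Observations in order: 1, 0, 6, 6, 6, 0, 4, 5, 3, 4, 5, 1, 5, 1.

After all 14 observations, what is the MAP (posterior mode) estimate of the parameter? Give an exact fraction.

obs 1: x=1 → posterior Gamma(3, 11/2)
obs 2: x=0 → posterior Gamma(3, 13/2)
obs 3: x=6 → posterior Gamma(9, 15/2)
obs 4: x=6 → posterior Gamma(15, 17/2)
obs 5: x=6 → posterior Gamma(21, 19/2)
obs 6: x=0 → posterior Gamma(21, 21/2)
obs 7: x=4 → posterior Gamma(25, 23/2)
obs 8: x=5 → posterior Gamma(30, 25/2)
obs 9: x=3 → posterior Gamma(33, 27/2)
obs 10: x=4 → posterior Gamma(37, 29/2)
obs 11: x=5 → posterior Gamma(42, 31/2)
obs 12: x=1 → posterior Gamma(43, 33/2)
obs 13: x=5 → posterior Gamma(48, 35/2)
obs 14: x=1 → posterior Gamma(49, 37/2)

96/37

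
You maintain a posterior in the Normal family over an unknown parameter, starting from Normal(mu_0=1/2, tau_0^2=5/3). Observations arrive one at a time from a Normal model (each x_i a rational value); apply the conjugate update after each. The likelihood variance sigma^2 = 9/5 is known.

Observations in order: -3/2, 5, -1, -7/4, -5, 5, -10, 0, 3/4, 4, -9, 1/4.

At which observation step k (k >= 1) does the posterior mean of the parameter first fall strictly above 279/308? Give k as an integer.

k = 2

obs 1: x=-3/2 → posterior Normal(-6/13, 45/52)
obs 2: x=5 → posterior Normal(101/77, 45/77)
obs 3: x=-1 → posterior Normal(38/51, 15/34)
obs 4: x=-7/4 → posterior Normal(129/508, 45/127)
obs 5: x=-5 → posterior Normal(-371/608, 45/152)
obs 6: x=5 → posterior Normal(43/236, 15/59)
obs 7: x=-10 → posterior Normal(-871/808, 45/202)
obs 8: x=0 → posterior Normal(-871/908, 45/227)
obs 9: x=3/4 → posterior Normal(-199/252, 5/28)
obs 10: x=4 → posterior Normal(-99/277, 45/277)
obs 11: x=-9 → posterior Normal(-162/151, 45/302)
obs 12: x=1/4 → posterior Normal(-1271/1308, 15/109)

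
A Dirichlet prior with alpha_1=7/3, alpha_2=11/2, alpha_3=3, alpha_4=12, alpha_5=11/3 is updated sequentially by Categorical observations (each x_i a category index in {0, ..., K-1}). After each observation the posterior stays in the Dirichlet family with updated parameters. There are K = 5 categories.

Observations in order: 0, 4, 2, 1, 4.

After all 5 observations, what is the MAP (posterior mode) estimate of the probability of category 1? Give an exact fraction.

obs 1: x=0 → posterior Dirichlet(10/3, 11/2, 3, 12, 11/3)
obs 2: x=4 → posterior Dirichlet(10/3, 11/2, 3, 12, 14/3)
obs 3: x=2 → posterior Dirichlet(10/3, 11/2, 4, 12, 14/3)
obs 4: x=1 → posterior Dirichlet(10/3, 13/2, 4, 12, 14/3)
obs 5: x=4 → posterior Dirichlet(10/3, 13/2, 4, 12, 17/3)

11/53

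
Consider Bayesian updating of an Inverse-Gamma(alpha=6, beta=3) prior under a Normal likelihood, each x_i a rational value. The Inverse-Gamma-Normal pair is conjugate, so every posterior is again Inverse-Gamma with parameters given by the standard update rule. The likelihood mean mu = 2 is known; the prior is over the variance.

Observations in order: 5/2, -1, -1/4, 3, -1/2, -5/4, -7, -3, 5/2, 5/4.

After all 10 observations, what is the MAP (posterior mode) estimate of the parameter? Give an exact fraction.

obs 1: x=5/2 → posterior Inverse-Gamma(13/2, 25/8)
obs 2: x=-1 → posterior Inverse-Gamma(7, 61/8)
obs 3: x=-1/4 → posterior Inverse-Gamma(15/2, 325/32)
obs 4: x=3 → posterior Inverse-Gamma(8, 341/32)
obs 5: x=-1/2 → posterior Inverse-Gamma(17/2, 441/32)
obs 6: x=-5/4 → posterior Inverse-Gamma(9, 305/16)
obs 7: x=-7 → posterior Inverse-Gamma(19/2, 953/16)
obs 8: x=-3 → posterior Inverse-Gamma(10, 1153/16)
obs 9: x=5/2 → posterior Inverse-Gamma(21/2, 1155/16)
obs 10: x=5/4 → posterior Inverse-Gamma(11, 2319/32)

773/128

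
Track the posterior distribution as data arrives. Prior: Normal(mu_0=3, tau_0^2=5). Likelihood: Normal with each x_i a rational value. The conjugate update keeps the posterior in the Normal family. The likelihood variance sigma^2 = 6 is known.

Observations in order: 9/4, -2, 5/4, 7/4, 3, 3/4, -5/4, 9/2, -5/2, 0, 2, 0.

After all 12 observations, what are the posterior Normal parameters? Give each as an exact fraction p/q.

mu_0=89/88, tau_0^2=5/11

obs 1: x=9/4 → posterior Normal(117/44, 30/11)
obs 2: x=-2 → posterior Normal(77/64, 15/8)
obs 3: x=5/4 → posterior Normal(17/14, 10/7)
obs 4: x=7/4 → posterior Normal(137/104, 15/13)
obs 5: x=3 → posterior Normal(197/124, 30/31)
obs 6: x=3/4 → posterior Normal(53/36, 5/6)
obs 7: x=-5/4 → posterior Normal(187/164, 30/41)
obs 8: x=9/2 → posterior Normal(277/184, 15/23)
obs 9: x=-5/2 → posterior Normal(227/204, 10/17)
obs 10: x=0 → posterior Normal(227/224, 15/28)
obs 11: x=2 → posterior Normal(267/244, 30/61)
obs 12: x=0 → posterior Normal(89/88, 5/11)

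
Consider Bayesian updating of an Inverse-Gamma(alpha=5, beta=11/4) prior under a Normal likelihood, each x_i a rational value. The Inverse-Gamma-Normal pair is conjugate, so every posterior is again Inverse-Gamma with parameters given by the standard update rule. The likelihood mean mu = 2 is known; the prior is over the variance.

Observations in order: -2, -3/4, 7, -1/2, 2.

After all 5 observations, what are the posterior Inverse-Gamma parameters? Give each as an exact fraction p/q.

obs 1: x=-2 → posterior Inverse-Gamma(11/2, 43/4)
obs 2: x=-3/4 → posterior Inverse-Gamma(6, 465/32)
obs 3: x=7 → posterior Inverse-Gamma(13/2, 865/32)
obs 4: x=-1/2 → posterior Inverse-Gamma(7, 965/32)
obs 5: x=2 → posterior Inverse-Gamma(15/2, 965/32)

alpha=15/2, beta=965/32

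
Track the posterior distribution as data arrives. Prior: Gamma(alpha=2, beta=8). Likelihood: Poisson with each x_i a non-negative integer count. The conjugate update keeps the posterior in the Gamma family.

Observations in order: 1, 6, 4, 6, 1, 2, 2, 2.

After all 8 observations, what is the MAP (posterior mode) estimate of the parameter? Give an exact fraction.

25/16

obs 1: x=1 → posterior Gamma(3, 9)
obs 2: x=6 → posterior Gamma(9, 10)
obs 3: x=4 → posterior Gamma(13, 11)
obs 4: x=6 → posterior Gamma(19, 12)
obs 5: x=1 → posterior Gamma(20, 13)
obs 6: x=2 → posterior Gamma(22, 14)
obs 7: x=2 → posterior Gamma(24, 15)
obs 8: x=2 → posterior Gamma(26, 16)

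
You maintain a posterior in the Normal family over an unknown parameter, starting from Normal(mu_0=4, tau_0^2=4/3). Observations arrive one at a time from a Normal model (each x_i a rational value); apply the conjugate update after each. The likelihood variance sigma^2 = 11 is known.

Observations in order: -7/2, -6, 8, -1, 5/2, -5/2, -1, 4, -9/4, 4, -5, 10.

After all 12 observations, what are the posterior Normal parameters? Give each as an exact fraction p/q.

obs 1: x=-7/2 → posterior Normal(118/37, 44/37)
obs 2: x=-6 → posterior Normal(94/41, 44/41)
obs 3: x=8 → posterior Normal(14/5, 44/45)
obs 4: x=-1 → posterior Normal(122/49, 44/49)
obs 5: x=5/2 → posterior Normal(132/53, 44/53)
obs 6: x=-5/2 → posterior Normal(122/57, 44/57)
obs 7: x=-1 → posterior Normal(118/61, 44/61)
obs 8: x=4 → posterior Normal(134/65, 44/65)
obs 9: x=-9/4 → posterior Normal(125/69, 44/69)
obs 10: x=4 → posterior Normal(141/73, 44/73)
obs 11: x=-5 → posterior Normal(11/7, 4/7)
obs 12: x=10 → posterior Normal(161/81, 44/81)

mu_0=161/81, tau_0^2=44/81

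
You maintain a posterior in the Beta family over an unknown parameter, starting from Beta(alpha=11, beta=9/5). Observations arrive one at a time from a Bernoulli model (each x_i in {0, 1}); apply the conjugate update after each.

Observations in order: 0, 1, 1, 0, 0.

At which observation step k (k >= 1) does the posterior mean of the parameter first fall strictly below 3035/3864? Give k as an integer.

obs 1: x=0 → posterior Beta(11, 14/5)
obs 2: x=1 → posterior Beta(12, 14/5)
obs 3: x=1 → posterior Beta(13, 14/5)
obs 4: x=0 → posterior Beta(13, 19/5)
obs 5: x=0 → posterior Beta(13, 24/5)

k = 4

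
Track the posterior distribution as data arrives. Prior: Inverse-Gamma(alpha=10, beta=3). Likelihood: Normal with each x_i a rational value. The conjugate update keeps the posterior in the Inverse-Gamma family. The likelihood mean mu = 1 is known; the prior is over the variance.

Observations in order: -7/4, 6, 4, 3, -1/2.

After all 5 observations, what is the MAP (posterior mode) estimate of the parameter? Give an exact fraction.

obs 1: x=-7/4 → posterior Inverse-Gamma(21/2, 217/32)
obs 2: x=6 → posterior Inverse-Gamma(11, 617/32)
obs 3: x=4 → posterior Inverse-Gamma(23/2, 761/32)
obs 4: x=3 → posterior Inverse-Gamma(12, 825/32)
obs 5: x=-1/2 → posterior Inverse-Gamma(25/2, 861/32)

287/144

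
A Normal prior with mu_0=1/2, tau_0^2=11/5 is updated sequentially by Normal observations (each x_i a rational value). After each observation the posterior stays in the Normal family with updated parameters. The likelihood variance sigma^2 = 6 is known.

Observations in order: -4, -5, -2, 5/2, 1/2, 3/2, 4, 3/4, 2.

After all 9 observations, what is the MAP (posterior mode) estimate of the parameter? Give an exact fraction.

obs 1: x=-4 → posterior Normal(-29/41, 66/41)
obs 2: x=-5 → posterior Normal(-21/13, 33/26)
obs 3: x=-2 → posterior Normal(-106/63, 22/21)
obs 4: x=5/2 → posterior Normal(-157/148, 33/37)
obs 5: x=1/2 → posterior Normal(-73/85, 66/85)
obs 6: x=3/2 → posterior Normal(-113/192, 11/16)
obs 7: x=4 → posterior Normal(-25/214, 66/107)
obs 8: x=3/4 → posterior Normal(-17/472, 33/59)
obs 9: x=2 → posterior Normal(71/516, 22/43)

71/516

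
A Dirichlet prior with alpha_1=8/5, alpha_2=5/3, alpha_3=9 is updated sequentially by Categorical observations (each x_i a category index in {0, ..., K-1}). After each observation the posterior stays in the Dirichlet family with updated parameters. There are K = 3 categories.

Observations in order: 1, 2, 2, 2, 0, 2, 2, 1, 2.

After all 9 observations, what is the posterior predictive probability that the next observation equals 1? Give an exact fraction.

obs 1: x=1 → posterior Dirichlet(8/5, 8/3, 9)
obs 2: x=2 → posterior Dirichlet(8/5, 8/3, 10)
obs 3: x=2 → posterior Dirichlet(8/5, 8/3, 11)
obs 4: x=2 → posterior Dirichlet(8/5, 8/3, 12)
obs 5: x=0 → posterior Dirichlet(13/5, 8/3, 12)
obs 6: x=2 → posterior Dirichlet(13/5, 8/3, 13)
obs 7: x=2 → posterior Dirichlet(13/5, 8/3, 14)
obs 8: x=1 → posterior Dirichlet(13/5, 11/3, 14)
obs 9: x=2 → posterior Dirichlet(13/5, 11/3, 15)

5/29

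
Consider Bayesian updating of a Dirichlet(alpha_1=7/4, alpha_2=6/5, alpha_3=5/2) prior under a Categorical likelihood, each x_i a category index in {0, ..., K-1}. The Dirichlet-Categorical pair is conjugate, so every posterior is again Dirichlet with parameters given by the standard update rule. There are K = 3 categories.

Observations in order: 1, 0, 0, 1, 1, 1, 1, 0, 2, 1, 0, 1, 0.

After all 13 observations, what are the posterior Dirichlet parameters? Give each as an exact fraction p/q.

obs 1: x=1 → posterior Dirichlet(7/4, 11/5, 5/2)
obs 2: x=0 → posterior Dirichlet(11/4, 11/5, 5/2)
obs 3: x=0 → posterior Dirichlet(15/4, 11/5, 5/2)
obs 4: x=1 → posterior Dirichlet(15/4, 16/5, 5/2)
obs 5: x=1 → posterior Dirichlet(15/4, 21/5, 5/2)
obs 6: x=1 → posterior Dirichlet(15/4, 26/5, 5/2)
obs 7: x=1 → posterior Dirichlet(15/4, 31/5, 5/2)
obs 8: x=0 → posterior Dirichlet(19/4, 31/5, 5/2)
obs 9: x=2 → posterior Dirichlet(19/4, 31/5, 7/2)
obs 10: x=1 → posterior Dirichlet(19/4, 36/5, 7/2)
obs 11: x=0 → posterior Dirichlet(23/4, 36/5, 7/2)
obs 12: x=1 → posterior Dirichlet(23/4, 41/5, 7/2)
obs 13: x=0 → posterior Dirichlet(27/4, 41/5, 7/2)

alpha_1=27/4, alpha_2=41/5, alpha_3=7/2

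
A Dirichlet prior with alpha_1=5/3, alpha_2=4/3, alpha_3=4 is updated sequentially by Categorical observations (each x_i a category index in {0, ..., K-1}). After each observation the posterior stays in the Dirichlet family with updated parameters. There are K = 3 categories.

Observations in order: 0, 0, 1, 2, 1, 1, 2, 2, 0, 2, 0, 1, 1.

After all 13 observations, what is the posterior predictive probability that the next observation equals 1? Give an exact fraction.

obs 1: x=0 → posterior Dirichlet(8/3, 4/3, 4)
obs 2: x=0 → posterior Dirichlet(11/3, 4/3, 4)
obs 3: x=1 → posterior Dirichlet(11/3, 7/3, 4)
obs 4: x=2 → posterior Dirichlet(11/3, 7/3, 5)
obs 5: x=1 → posterior Dirichlet(11/3, 10/3, 5)
obs 6: x=1 → posterior Dirichlet(11/3, 13/3, 5)
obs 7: x=2 → posterior Dirichlet(11/3, 13/3, 6)
obs 8: x=2 → posterior Dirichlet(11/3, 13/3, 7)
obs 9: x=0 → posterior Dirichlet(14/3, 13/3, 7)
obs 10: x=2 → posterior Dirichlet(14/3, 13/3, 8)
obs 11: x=0 → posterior Dirichlet(17/3, 13/3, 8)
obs 12: x=1 → posterior Dirichlet(17/3, 16/3, 8)
obs 13: x=1 → posterior Dirichlet(17/3, 19/3, 8)

19/60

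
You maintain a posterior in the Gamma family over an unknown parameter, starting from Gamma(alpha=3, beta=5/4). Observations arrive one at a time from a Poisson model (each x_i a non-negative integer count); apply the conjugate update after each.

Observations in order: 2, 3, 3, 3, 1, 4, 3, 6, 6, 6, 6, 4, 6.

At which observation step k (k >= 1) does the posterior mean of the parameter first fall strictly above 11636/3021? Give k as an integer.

k = 13

obs 1: x=2 → posterior Gamma(5, 9/4)
obs 2: x=3 → posterior Gamma(8, 13/4)
obs 3: x=3 → posterior Gamma(11, 17/4)
obs 4: x=3 → posterior Gamma(14, 21/4)
obs 5: x=1 → posterior Gamma(15, 25/4)
obs 6: x=4 → posterior Gamma(19, 29/4)
obs 7: x=3 → posterior Gamma(22, 33/4)
obs 8: x=6 → posterior Gamma(28, 37/4)
obs 9: x=6 → posterior Gamma(34, 41/4)
obs 10: x=6 → posterior Gamma(40, 45/4)
obs 11: x=6 → posterior Gamma(46, 49/4)
obs 12: x=4 → posterior Gamma(50, 53/4)
obs 13: x=6 → posterior Gamma(56, 57/4)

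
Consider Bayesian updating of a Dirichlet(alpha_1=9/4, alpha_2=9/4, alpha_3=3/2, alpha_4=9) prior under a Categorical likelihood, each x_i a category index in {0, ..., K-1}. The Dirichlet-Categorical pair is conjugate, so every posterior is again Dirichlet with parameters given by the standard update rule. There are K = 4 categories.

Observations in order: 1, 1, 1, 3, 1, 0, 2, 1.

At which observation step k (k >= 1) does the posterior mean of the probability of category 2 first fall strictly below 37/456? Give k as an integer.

k = 4

obs 1: x=1 → posterior Dirichlet(9/4, 13/4, 3/2, 9)
obs 2: x=1 → posterior Dirichlet(9/4, 17/4, 3/2, 9)
obs 3: x=1 → posterior Dirichlet(9/4, 21/4, 3/2, 9)
obs 4: x=3 → posterior Dirichlet(9/4, 21/4, 3/2, 10)
obs 5: x=1 → posterior Dirichlet(9/4, 25/4, 3/2, 10)
obs 6: x=0 → posterior Dirichlet(13/4, 25/4, 3/2, 10)
obs 7: x=2 → posterior Dirichlet(13/4, 25/4, 5/2, 10)
obs 8: x=1 → posterior Dirichlet(13/4, 29/4, 5/2, 10)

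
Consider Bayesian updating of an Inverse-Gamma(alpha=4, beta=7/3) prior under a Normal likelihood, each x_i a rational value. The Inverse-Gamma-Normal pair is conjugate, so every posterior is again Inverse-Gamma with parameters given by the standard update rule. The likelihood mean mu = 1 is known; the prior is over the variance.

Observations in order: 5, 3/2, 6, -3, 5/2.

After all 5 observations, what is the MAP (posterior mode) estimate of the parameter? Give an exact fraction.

obs 1: x=5 → posterior Inverse-Gamma(9/2, 31/3)
obs 2: x=3/2 → posterior Inverse-Gamma(5, 251/24)
obs 3: x=6 → posterior Inverse-Gamma(11/2, 551/24)
obs 4: x=-3 → posterior Inverse-Gamma(6, 743/24)
obs 5: x=5/2 → posterior Inverse-Gamma(13/2, 385/12)

77/18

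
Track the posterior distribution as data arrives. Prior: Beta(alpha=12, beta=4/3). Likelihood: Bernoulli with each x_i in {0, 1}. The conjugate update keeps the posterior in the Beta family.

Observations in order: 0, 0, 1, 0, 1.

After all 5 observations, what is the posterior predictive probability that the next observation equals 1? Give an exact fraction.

obs 1: x=0 → posterior Beta(12, 7/3)
obs 2: x=0 → posterior Beta(12, 10/3)
obs 3: x=1 → posterior Beta(13, 10/3)
obs 4: x=0 → posterior Beta(13, 13/3)
obs 5: x=1 → posterior Beta(14, 13/3)

42/55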